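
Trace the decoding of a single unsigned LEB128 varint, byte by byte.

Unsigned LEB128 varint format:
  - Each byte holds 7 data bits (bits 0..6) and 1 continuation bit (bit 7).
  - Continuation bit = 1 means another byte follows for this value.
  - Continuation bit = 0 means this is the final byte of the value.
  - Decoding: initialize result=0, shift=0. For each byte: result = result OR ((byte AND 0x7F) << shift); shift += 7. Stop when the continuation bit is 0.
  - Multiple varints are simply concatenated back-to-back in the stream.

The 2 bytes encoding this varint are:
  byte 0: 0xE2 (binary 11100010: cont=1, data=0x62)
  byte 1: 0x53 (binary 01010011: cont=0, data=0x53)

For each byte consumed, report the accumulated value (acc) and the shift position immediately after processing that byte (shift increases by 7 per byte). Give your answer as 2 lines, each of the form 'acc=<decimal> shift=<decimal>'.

Answer: acc=98 shift=7
acc=10722 shift=14

Derivation:
byte 0=0xE2: payload=0x62=98, contrib = 98<<0 = 98; acc -> 98, shift -> 7
byte 1=0x53: payload=0x53=83, contrib = 83<<7 = 10624; acc -> 10722, shift -> 14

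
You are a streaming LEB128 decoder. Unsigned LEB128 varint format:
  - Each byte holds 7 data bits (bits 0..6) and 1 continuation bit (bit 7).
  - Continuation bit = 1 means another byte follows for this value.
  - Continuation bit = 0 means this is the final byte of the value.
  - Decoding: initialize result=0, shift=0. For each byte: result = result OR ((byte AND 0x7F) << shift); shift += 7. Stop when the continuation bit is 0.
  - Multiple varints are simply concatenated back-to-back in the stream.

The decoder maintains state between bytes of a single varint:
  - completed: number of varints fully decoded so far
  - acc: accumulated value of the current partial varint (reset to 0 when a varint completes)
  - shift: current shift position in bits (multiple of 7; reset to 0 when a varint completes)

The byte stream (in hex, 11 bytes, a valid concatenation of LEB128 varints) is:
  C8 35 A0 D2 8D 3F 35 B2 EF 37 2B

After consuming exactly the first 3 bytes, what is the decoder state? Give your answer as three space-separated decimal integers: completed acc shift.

Answer: 1 32 7

Derivation:
byte[0]=0xC8 cont=1 payload=0x48: acc |= 72<<0 -> completed=0 acc=72 shift=7
byte[1]=0x35 cont=0 payload=0x35: varint #1 complete (value=6856); reset -> completed=1 acc=0 shift=0
byte[2]=0xA0 cont=1 payload=0x20: acc |= 32<<0 -> completed=1 acc=32 shift=7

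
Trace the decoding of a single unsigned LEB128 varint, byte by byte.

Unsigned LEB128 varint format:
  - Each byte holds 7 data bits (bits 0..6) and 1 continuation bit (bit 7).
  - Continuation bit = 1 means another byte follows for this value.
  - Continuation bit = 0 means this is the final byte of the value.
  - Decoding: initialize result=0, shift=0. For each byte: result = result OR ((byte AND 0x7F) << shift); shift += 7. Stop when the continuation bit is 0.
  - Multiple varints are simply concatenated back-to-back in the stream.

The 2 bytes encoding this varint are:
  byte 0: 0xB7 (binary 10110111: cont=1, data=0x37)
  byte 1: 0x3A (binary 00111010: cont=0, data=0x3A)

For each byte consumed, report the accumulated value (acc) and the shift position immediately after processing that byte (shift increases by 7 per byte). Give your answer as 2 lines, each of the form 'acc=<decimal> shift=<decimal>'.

Answer: acc=55 shift=7
acc=7479 shift=14

Derivation:
byte 0=0xB7: payload=0x37=55, contrib = 55<<0 = 55; acc -> 55, shift -> 7
byte 1=0x3A: payload=0x3A=58, contrib = 58<<7 = 7424; acc -> 7479, shift -> 14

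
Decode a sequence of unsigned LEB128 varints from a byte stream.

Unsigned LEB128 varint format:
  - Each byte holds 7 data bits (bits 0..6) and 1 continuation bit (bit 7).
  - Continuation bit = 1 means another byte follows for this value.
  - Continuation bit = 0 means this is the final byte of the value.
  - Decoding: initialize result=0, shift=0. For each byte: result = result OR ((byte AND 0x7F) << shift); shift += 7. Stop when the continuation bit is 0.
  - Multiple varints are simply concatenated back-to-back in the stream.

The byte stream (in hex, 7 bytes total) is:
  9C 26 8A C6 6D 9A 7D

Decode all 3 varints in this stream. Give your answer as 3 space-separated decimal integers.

Answer: 4892 1794826 16026

Derivation:
  byte[0]=0x9C cont=1 payload=0x1C=28: acc |= 28<<0 -> acc=28 shift=7
  byte[1]=0x26 cont=0 payload=0x26=38: acc |= 38<<7 -> acc=4892 shift=14 [end]
Varint 1: bytes[0:2] = 9C 26 -> value 4892 (2 byte(s))
  byte[2]=0x8A cont=1 payload=0x0A=10: acc |= 10<<0 -> acc=10 shift=7
  byte[3]=0xC6 cont=1 payload=0x46=70: acc |= 70<<7 -> acc=8970 shift=14
  byte[4]=0x6D cont=0 payload=0x6D=109: acc |= 109<<14 -> acc=1794826 shift=21 [end]
Varint 2: bytes[2:5] = 8A C6 6D -> value 1794826 (3 byte(s))
  byte[5]=0x9A cont=1 payload=0x1A=26: acc |= 26<<0 -> acc=26 shift=7
  byte[6]=0x7D cont=0 payload=0x7D=125: acc |= 125<<7 -> acc=16026 shift=14 [end]
Varint 3: bytes[5:7] = 9A 7D -> value 16026 (2 byte(s))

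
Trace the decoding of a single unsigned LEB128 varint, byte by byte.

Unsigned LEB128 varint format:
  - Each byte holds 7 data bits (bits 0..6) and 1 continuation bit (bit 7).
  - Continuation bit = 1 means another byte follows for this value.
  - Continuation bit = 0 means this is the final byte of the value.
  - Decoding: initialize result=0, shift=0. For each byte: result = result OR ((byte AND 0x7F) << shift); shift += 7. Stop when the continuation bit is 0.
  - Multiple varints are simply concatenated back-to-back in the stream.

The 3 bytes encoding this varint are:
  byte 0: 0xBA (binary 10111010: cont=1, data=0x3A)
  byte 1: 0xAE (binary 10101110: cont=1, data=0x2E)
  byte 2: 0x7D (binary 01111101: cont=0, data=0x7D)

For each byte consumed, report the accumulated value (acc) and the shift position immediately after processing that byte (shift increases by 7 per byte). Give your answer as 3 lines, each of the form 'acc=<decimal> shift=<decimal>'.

Answer: acc=58 shift=7
acc=5946 shift=14
acc=2053946 shift=21

Derivation:
byte 0=0xBA: payload=0x3A=58, contrib = 58<<0 = 58; acc -> 58, shift -> 7
byte 1=0xAE: payload=0x2E=46, contrib = 46<<7 = 5888; acc -> 5946, shift -> 14
byte 2=0x7D: payload=0x7D=125, contrib = 125<<14 = 2048000; acc -> 2053946, shift -> 21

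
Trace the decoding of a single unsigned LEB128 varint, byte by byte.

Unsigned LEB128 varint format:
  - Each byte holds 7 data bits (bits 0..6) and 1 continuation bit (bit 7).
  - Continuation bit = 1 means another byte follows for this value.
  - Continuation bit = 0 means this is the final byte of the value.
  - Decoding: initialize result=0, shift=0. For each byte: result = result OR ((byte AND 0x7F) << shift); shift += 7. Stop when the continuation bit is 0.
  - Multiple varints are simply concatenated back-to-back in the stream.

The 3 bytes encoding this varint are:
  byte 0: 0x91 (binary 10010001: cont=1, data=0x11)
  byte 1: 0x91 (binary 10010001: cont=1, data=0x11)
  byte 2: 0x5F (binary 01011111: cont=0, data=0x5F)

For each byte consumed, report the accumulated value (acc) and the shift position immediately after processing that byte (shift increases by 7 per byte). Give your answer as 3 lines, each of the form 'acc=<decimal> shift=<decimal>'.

byte 0=0x91: payload=0x11=17, contrib = 17<<0 = 17; acc -> 17, shift -> 7
byte 1=0x91: payload=0x11=17, contrib = 17<<7 = 2176; acc -> 2193, shift -> 14
byte 2=0x5F: payload=0x5F=95, contrib = 95<<14 = 1556480; acc -> 1558673, shift -> 21

Answer: acc=17 shift=7
acc=2193 shift=14
acc=1558673 shift=21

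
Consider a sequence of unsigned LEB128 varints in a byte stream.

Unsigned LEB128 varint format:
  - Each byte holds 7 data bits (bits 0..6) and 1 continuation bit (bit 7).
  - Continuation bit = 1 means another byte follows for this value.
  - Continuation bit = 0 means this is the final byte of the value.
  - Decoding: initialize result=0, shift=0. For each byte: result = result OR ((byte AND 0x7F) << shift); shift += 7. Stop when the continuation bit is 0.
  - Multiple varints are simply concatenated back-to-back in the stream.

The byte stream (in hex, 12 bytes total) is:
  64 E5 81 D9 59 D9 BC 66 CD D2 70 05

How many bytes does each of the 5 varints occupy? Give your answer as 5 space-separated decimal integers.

  byte[0]=0x64 cont=0 payload=0x64=100: acc |= 100<<0 -> acc=100 shift=7 [end]
Varint 1: bytes[0:1] = 64 -> value 100 (1 byte(s))
  byte[1]=0xE5 cont=1 payload=0x65=101: acc |= 101<<0 -> acc=101 shift=7
  byte[2]=0x81 cont=1 payload=0x01=1: acc |= 1<<7 -> acc=229 shift=14
  byte[3]=0xD9 cont=1 payload=0x59=89: acc |= 89<<14 -> acc=1458405 shift=21
  byte[4]=0x59 cont=0 payload=0x59=89: acc |= 89<<21 -> acc=188104933 shift=28 [end]
Varint 2: bytes[1:5] = E5 81 D9 59 -> value 188104933 (4 byte(s))
  byte[5]=0xD9 cont=1 payload=0x59=89: acc |= 89<<0 -> acc=89 shift=7
  byte[6]=0xBC cont=1 payload=0x3C=60: acc |= 60<<7 -> acc=7769 shift=14
  byte[7]=0x66 cont=0 payload=0x66=102: acc |= 102<<14 -> acc=1678937 shift=21 [end]
Varint 3: bytes[5:8] = D9 BC 66 -> value 1678937 (3 byte(s))
  byte[8]=0xCD cont=1 payload=0x4D=77: acc |= 77<<0 -> acc=77 shift=7
  byte[9]=0xD2 cont=1 payload=0x52=82: acc |= 82<<7 -> acc=10573 shift=14
  byte[10]=0x70 cont=0 payload=0x70=112: acc |= 112<<14 -> acc=1845581 shift=21 [end]
Varint 4: bytes[8:11] = CD D2 70 -> value 1845581 (3 byte(s))
  byte[11]=0x05 cont=0 payload=0x05=5: acc |= 5<<0 -> acc=5 shift=7 [end]
Varint 5: bytes[11:12] = 05 -> value 5 (1 byte(s))

Answer: 1 4 3 3 1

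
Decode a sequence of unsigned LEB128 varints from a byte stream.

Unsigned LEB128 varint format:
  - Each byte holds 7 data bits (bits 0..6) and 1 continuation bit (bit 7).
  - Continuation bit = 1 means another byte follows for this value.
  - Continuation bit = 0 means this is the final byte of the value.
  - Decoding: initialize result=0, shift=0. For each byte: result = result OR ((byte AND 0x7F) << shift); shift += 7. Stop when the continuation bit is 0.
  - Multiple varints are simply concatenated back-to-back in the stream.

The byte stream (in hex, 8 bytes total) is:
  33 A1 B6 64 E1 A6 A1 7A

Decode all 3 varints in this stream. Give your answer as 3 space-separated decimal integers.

Answer: 51 1645345 256398177

Derivation:
  byte[0]=0x33 cont=0 payload=0x33=51: acc |= 51<<0 -> acc=51 shift=7 [end]
Varint 1: bytes[0:1] = 33 -> value 51 (1 byte(s))
  byte[1]=0xA1 cont=1 payload=0x21=33: acc |= 33<<0 -> acc=33 shift=7
  byte[2]=0xB6 cont=1 payload=0x36=54: acc |= 54<<7 -> acc=6945 shift=14
  byte[3]=0x64 cont=0 payload=0x64=100: acc |= 100<<14 -> acc=1645345 shift=21 [end]
Varint 2: bytes[1:4] = A1 B6 64 -> value 1645345 (3 byte(s))
  byte[4]=0xE1 cont=1 payload=0x61=97: acc |= 97<<0 -> acc=97 shift=7
  byte[5]=0xA6 cont=1 payload=0x26=38: acc |= 38<<7 -> acc=4961 shift=14
  byte[6]=0xA1 cont=1 payload=0x21=33: acc |= 33<<14 -> acc=545633 shift=21
  byte[7]=0x7A cont=0 payload=0x7A=122: acc |= 122<<21 -> acc=256398177 shift=28 [end]
Varint 3: bytes[4:8] = E1 A6 A1 7A -> value 256398177 (4 byte(s))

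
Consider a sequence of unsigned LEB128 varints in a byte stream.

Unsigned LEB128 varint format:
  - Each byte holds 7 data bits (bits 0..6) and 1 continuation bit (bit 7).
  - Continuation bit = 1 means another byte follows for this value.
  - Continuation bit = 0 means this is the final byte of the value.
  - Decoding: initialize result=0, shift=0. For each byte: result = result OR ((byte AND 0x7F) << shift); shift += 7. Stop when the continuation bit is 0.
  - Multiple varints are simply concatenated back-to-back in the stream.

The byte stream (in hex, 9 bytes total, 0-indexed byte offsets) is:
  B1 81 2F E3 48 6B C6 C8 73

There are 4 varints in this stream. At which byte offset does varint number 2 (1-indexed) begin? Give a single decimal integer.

  byte[0]=0xB1 cont=1 payload=0x31=49: acc |= 49<<0 -> acc=49 shift=7
  byte[1]=0x81 cont=1 payload=0x01=1: acc |= 1<<7 -> acc=177 shift=14
  byte[2]=0x2F cont=0 payload=0x2F=47: acc |= 47<<14 -> acc=770225 shift=21 [end]
Varint 1: bytes[0:3] = B1 81 2F -> value 770225 (3 byte(s))
  byte[3]=0xE3 cont=1 payload=0x63=99: acc |= 99<<0 -> acc=99 shift=7
  byte[4]=0x48 cont=0 payload=0x48=72: acc |= 72<<7 -> acc=9315 shift=14 [end]
Varint 2: bytes[3:5] = E3 48 -> value 9315 (2 byte(s))
  byte[5]=0x6B cont=0 payload=0x6B=107: acc |= 107<<0 -> acc=107 shift=7 [end]
Varint 3: bytes[5:6] = 6B -> value 107 (1 byte(s))
  byte[6]=0xC6 cont=1 payload=0x46=70: acc |= 70<<0 -> acc=70 shift=7
  byte[7]=0xC8 cont=1 payload=0x48=72: acc |= 72<<7 -> acc=9286 shift=14
  byte[8]=0x73 cont=0 payload=0x73=115: acc |= 115<<14 -> acc=1893446 shift=21 [end]
Varint 4: bytes[6:9] = C6 C8 73 -> value 1893446 (3 byte(s))

Answer: 3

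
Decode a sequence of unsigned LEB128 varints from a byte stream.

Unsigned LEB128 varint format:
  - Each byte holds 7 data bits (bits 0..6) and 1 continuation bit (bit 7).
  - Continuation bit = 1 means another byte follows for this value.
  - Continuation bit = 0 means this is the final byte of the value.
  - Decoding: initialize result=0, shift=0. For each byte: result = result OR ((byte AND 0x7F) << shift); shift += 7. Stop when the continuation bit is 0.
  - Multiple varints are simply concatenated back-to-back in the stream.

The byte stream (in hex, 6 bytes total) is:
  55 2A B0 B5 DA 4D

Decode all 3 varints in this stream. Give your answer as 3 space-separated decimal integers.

Answer: 85 42 162962096

Derivation:
  byte[0]=0x55 cont=0 payload=0x55=85: acc |= 85<<0 -> acc=85 shift=7 [end]
Varint 1: bytes[0:1] = 55 -> value 85 (1 byte(s))
  byte[1]=0x2A cont=0 payload=0x2A=42: acc |= 42<<0 -> acc=42 shift=7 [end]
Varint 2: bytes[1:2] = 2A -> value 42 (1 byte(s))
  byte[2]=0xB0 cont=1 payload=0x30=48: acc |= 48<<0 -> acc=48 shift=7
  byte[3]=0xB5 cont=1 payload=0x35=53: acc |= 53<<7 -> acc=6832 shift=14
  byte[4]=0xDA cont=1 payload=0x5A=90: acc |= 90<<14 -> acc=1481392 shift=21
  byte[5]=0x4D cont=0 payload=0x4D=77: acc |= 77<<21 -> acc=162962096 shift=28 [end]
Varint 3: bytes[2:6] = B0 B5 DA 4D -> value 162962096 (4 byte(s))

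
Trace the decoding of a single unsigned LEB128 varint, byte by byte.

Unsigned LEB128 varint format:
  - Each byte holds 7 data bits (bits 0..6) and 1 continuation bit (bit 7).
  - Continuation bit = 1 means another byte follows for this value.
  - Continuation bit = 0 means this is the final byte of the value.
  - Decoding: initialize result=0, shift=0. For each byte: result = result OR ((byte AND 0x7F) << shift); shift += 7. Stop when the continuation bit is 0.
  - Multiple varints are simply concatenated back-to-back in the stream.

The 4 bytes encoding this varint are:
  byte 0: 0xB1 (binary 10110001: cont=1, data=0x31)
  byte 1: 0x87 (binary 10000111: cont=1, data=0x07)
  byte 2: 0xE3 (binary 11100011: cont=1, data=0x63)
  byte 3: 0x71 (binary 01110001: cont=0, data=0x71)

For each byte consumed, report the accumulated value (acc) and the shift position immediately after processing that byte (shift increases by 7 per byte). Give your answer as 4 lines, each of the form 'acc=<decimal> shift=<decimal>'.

Answer: acc=49 shift=7
acc=945 shift=14
acc=1622961 shift=21
acc=238601137 shift=28

Derivation:
byte 0=0xB1: payload=0x31=49, contrib = 49<<0 = 49; acc -> 49, shift -> 7
byte 1=0x87: payload=0x07=7, contrib = 7<<7 = 896; acc -> 945, shift -> 14
byte 2=0xE3: payload=0x63=99, contrib = 99<<14 = 1622016; acc -> 1622961, shift -> 21
byte 3=0x71: payload=0x71=113, contrib = 113<<21 = 236978176; acc -> 238601137, shift -> 28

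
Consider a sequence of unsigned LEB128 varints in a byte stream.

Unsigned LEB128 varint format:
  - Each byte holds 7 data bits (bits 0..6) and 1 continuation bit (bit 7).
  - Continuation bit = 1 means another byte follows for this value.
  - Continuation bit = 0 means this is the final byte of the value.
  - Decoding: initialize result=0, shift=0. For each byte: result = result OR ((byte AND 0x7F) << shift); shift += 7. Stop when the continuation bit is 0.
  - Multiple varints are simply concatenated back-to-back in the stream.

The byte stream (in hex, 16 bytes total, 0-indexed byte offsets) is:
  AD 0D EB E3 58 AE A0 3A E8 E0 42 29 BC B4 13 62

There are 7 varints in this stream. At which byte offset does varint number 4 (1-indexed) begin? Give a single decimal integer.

Answer: 8

Derivation:
  byte[0]=0xAD cont=1 payload=0x2D=45: acc |= 45<<0 -> acc=45 shift=7
  byte[1]=0x0D cont=0 payload=0x0D=13: acc |= 13<<7 -> acc=1709 shift=14 [end]
Varint 1: bytes[0:2] = AD 0D -> value 1709 (2 byte(s))
  byte[2]=0xEB cont=1 payload=0x6B=107: acc |= 107<<0 -> acc=107 shift=7
  byte[3]=0xE3 cont=1 payload=0x63=99: acc |= 99<<7 -> acc=12779 shift=14
  byte[4]=0x58 cont=0 payload=0x58=88: acc |= 88<<14 -> acc=1454571 shift=21 [end]
Varint 2: bytes[2:5] = EB E3 58 -> value 1454571 (3 byte(s))
  byte[5]=0xAE cont=1 payload=0x2E=46: acc |= 46<<0 -> acc=46 shift=7
  byte[6]=0xA0 cont=1 payload=0x20=32: acc |= 32<<7 -> acc=4142 shift=14
  byte[7]=0x3A cont=0 payload=0x3A=58: acc |= 58<<14 -> acc=954414 shift=21 [end]
Varint 3: bytes[5:8] = AE A0 3A -> value 954414 (3 byte(s))
  byte[8]=0xE8 cont=1 payload=0x68=104: acc |= 104<<0 -> acc=104 shift=7
  byte[9]=0xE0 cont=1 payload=0x60=96: acc |= 96<<7 -> acc=12392 shift=14
  byte[10]=0x42 cont=0 payload=0x42=66: acc |= 66<<14 -> acc=1093736 shift=21 [end]
Varint 4: bytes[8:11] = E8 E0 42 -> value 1093736 (3 byte(s))
  byte[11]=0x29 cont=0 payload=0x29=41: acc |= 41<<0 -> acc=41 shift=7 [end]
Varint 5: bytes[11:12] = 29 -> value 41 (1 byte(s))
  byte[12]=0xBC cont=1 payload=0x3C=60: acc |= 60<<0 -> acc=60 shift=7
  byte[13]=0xB4 cont=1 payload=0x34=52: acc |= 52<<7 -> acc=6716 shift=14
  byte[14]=0x13 cont=0 payload=0x13=19: acc |= 19<<14 -> acc=318012 shift=21 [end]
Varint 6: bytes[12:15] = BC B4 13 -> value 318012 (3 byte(s))
  byte[15]=0x62 cont=0 payload=0x62=98: acc |= 98<<0 -> acc=98 shift=7 [end]
Varint 7: bytes[15:16] = 62 -> value 98 (1 byte(s))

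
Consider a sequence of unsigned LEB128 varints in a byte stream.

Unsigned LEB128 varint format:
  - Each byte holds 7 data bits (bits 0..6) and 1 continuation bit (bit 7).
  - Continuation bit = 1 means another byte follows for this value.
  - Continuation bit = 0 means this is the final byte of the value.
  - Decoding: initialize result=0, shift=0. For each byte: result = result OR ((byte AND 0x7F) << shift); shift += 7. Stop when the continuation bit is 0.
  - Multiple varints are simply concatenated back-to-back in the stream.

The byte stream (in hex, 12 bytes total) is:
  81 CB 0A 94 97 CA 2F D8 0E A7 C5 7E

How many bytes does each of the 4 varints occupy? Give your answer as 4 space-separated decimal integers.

  byte[0]=0x81 cont=1 payload=0x01=1: acc |= 1<<0 -> acc=1 shift=7
  byte[1]=0xCB cont=1 payload=0x4B=75: acc |= 75<<7 -> acc=9601 shift=14
  byte[2]=0x0A cont=0 payload=0x0A=10: acc |= 10<<14 -> acc=173441 shift=21 [end]
Varint 1: bytes[0:3] = 81 CB 0A -> value 173441 (3 byte(s))
  byte[3]=0x94 cont=1 payload=0x14=20: acc |= 20<<0 -> acc=20 shift=7
  byte[4]=0x97 cont=1 payload=0x17=23: acc |= 23<<7 -> acc=2964 shift=14
  byte[5]=0xCA cont=1 payload=0x4A=74: acc |= 74<<14 -> acc=1215380 shift=21
  byte[6]=0x2F cont=0 payload=0x2F=47: acc |= 47<<21 -> acc=99781524 shift=28 [end]
Varint 2: bytes[3:7] = 94 97 CA 2F -> value 99781524 (4 byte(s))
  byte[7]=0xD8 cont=1 payload=0x58=88: acc |= 88<<0 -> acc=88 shift=7
  byte[8]=0x0E cont=0 payload=0x0E=14: acc |= 14<<7 -> acc=1880 shift=14 [end]
Varint 3: bytes[7:9] = D8 0E -> value 1880 (2 byte(s))
  byte[9]=0xA7 cont=1 payload=0x27=39: acc |= 39<<0 -> acc=39 shift=7
  byte[10]=0xC5 cont=1 payload=0x45=69: acc |= 69<<7 -> acc=8871 shift=14
  byte[11]=0x7E cont=0 payload=0x7E=126: acc |= 126<<14 -> acc=2073255 shift=21 [end]
Varint 4: bytes[9:12] = A7 C5 7E -> value 2073255 (3 byte(s))

Answer: 3 4 2 3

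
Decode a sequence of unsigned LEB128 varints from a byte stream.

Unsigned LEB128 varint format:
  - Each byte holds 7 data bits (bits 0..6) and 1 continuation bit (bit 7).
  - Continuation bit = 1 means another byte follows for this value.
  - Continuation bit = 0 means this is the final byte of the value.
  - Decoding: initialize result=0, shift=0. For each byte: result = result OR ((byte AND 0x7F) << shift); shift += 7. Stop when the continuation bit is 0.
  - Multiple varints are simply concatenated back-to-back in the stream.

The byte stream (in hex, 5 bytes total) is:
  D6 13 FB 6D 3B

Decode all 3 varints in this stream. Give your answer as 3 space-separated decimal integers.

  byte[0]=0xD6 cont=1 payload=0x56=86: acc |= 86<<0 -> acc=86 shift=7
  byte[1]=0x13 cont=0 payload=0x13=19: acc |= 19<<7 -> acc=2518 shift=14 [end]
Varint 1: bytes[0:2] = D6 13 -> value 2518 (2 byte(s))
  byte[2]=0xFB cont=1 payload=0x7B=123: acc |= 123<<0 -> acc=123 shift=7
  byte[3]=0x6D cont=0 payload=0x6D=109: acc |= 109<<7 -> acc=14075 shift=14 [end]
Varint 2: bytes[2:4] = FB 6D -> value 14075 (2 byte(s))
  byte[4]=0x3B cont=0 payload=0x3B=59: acc |= 59<<0 -> acc=59 shift=7 [end]
Varint 3: bytes[4:5] = 3B -> value 59 (1 byte(s))

Answer: 2518 14075 59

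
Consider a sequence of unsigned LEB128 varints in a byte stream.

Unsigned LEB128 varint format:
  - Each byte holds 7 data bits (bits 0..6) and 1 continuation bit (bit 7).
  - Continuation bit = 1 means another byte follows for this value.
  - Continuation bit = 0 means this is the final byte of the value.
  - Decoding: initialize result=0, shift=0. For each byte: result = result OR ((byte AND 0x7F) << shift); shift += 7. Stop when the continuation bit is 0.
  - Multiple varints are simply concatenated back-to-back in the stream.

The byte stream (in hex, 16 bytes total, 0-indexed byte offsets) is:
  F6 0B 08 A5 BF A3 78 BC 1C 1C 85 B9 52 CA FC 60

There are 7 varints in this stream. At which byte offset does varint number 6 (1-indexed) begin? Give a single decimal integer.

Answer: 10

Derivation:
  byte[0]=0xF6 cont=1 payload=0x76=118: acc |= 118<<0 -> acc=118 shift=7
  byte[1]=0x0B cont=0 payload=0x0B=11: acc |= 11<<7 -> acc=1526 shift=14 [end]
Varint 1: bytes[0:2] = F6 0B -> value 1526 (2 byte(s))
  byte[2]=0x08 cont=0 payload=0x08=8: acc |= 8<<0 -> acc=8 shift=7 [end]
Varint 2: bytes[2:3] = 08 -> value 8 (1 byte(s))
  byte[3]=0xA5 cont=1 payload=0x25=37: acc |= 37<<0 -> acc=37 shift=7
  byte[4]=0xBF cont=1 payload=0x3F=63: acc |= 63<<7 -> acc=8101 shift=14
  byte[5]=0xA3 cont=1 payload=0x23=35: acc |= 35<<14 -> acc=581541 shift=21
  byte[6]=0x78 cont=0 payload=0x78=120: acc |= 120<<21 -> acc=252239781 shift=28 [end]
Varint 3: bytes[3:7] = A5 BF A3 78 -> value 252239781 (4 byte(s))
  byte[7]=0xBC cont=1 payload=0x3C=60: acc |= 60<<0 -> acc=60 shift=7
  byte[8]=0x1C cont=0 payload=0x1C=28: acc |= 28<<7 -> acc=3644 shift=14 [end]
Varint 4: bytes[7:9] = BC 1C -> value 3644 (2 byte(s))
  byte[9]=0x1C cont=0 payload=0x1C=28: acc |= 28<<0 -> acc=28 shift=7 [end]
Varint 5: bytes[9:10] = 1C -> value 28 (1 byte(s))
  byte[10]=0x85 cont=1 payload=0x05=5: acc |= 5<<0 -> acc=5 shift=7
  byte[11]=0xB9 cont=1 payload=0x39=57: acc |= 57<<7 -> acc=7301 shift=14
  byte[12]=0x52 cont=0 payload=0x52=82: acc |= 82<<14 -> acc=1350789 shift=21 [end]
Varint 6: bytes[10:13] = 85 B9 52 -> value 1350789 (3 byte(s))
  byte[13]=0xCA cont=1 payload=0x4A=74: acc |= 74<<0 -> acc=74 shift=7
  byte[14]=0xFC cont=1 payload=0x7C=124: acc |= 124<<7 -> acc=15946 shift=14
  byte[15]=0x60 cont=0 payload=0x60=96: acc |= 96<<14 -> acc=1588810 shift=21 [end]
Varint 7: bytes[13:16] = CA FC 60 -> value 1588810 (3 byte(s))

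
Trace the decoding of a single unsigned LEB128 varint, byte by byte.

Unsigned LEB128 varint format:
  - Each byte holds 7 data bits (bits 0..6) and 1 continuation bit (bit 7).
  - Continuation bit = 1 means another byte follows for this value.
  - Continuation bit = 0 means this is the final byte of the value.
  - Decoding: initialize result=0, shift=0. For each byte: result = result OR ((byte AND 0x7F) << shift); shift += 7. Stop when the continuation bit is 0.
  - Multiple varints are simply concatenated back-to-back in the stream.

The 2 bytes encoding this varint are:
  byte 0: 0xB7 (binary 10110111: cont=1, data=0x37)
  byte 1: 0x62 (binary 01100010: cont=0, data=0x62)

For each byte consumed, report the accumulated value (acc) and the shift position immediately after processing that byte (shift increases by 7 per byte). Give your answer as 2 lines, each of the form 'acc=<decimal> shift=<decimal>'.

byte 0=0xB7: payload=0x37=55, contrib = 55<<0 = 55; acc -> 55, shift -> 7
byte 1=0x62: payload=0x62=98, contrib = 98<<7 = 12544; acc -> 12599, shift -> 14

Answer: acc=55 shift=7
acc=12599 shift=14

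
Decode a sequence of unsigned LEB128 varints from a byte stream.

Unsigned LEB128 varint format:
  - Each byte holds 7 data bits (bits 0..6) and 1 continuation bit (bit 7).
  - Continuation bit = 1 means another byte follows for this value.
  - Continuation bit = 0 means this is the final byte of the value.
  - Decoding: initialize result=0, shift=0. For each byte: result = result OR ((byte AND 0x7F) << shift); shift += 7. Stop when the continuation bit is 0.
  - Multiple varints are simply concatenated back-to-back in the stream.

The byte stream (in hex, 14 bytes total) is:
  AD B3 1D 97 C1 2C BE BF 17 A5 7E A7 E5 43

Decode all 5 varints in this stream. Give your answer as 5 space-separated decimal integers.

  byte[0]=0xAD cont=1 payload=0x2D=45: acc |= 45<<0 -> acc=45 shift=7
  byte[1]=0xB3 cont=1 payload=0x33=51: acc |= 51<<7 -> acc=6573 shift=14
  byte[2]=0x1D cont=0 payload=0x1D=29: acc |= 29<<14 -> acc=481709 shift=21 [end]
Varint 1: bytes[0:3] = AD B3 1D -> value 481709 (3 byte(s))
  byte[3]=0x97 cont=1 payload=0x17=23: acc |= 23<<0 -> acc=23 shift=7
  byte[4]=0xC1 cont=1 payload=0x41=65: acc |= 65<<7 -> acc=8343 shift=14
  byte[5]=0x2C cont=0 payload=0x2C=44: acc |= 44<<14 -> acc=729239 shift=21 [end]
Varint 2: bytes[3:6] = 97 C1 2C -> value 729239 (3 byte(s))
  byte[6]=0xBE cont=1 payload=0x3E=62: acc |= 62<<0 -> acc=62 shift=7
  byte[7]=0xBF cont=1 payload=0x3F=63: acc |= 63<<7 -> acc=8126 shift=14
  byte[8]=0x17 cont=0 payload=0x17=23: acc |= 23<<14 -> acc=384958 shift=21 [end]
Varint 3: bytes[6:9] = BE BF 17 -> value 384958 (3 byte(s))
  byte[9]=0xA5 cont=1 payload=0x25=37: acc |= 37<<0 -> acc=37 shift=7
  byte[10]=0x7E cont=0 payload=0x7E=126: acc |= 126<<7 -> acc=16165 shift=14 [end]
Varint 4: bytes[9:11] = A5 7E -> value 16165 (2 byte(s))
  byte[11]=0xA7 cont=1 payload=0x27=39: acc |= 39<<0 -> acc=39 shift=7
  byte[12]=0xE5 cont=1 payload=0x65=101: acc |= 101<<7 -> acc=12967 shift=14
  byte[13]=0x43 cont=0 payload=0x43=67: acc |= 67<<14 -> acc=1110695 shift=21 [end]
Varint 5: bytes[11:14] = A7 E5 43 -> value 1110695 (3 byte(s))

Answer: 481709 729239 384958 16165 1110695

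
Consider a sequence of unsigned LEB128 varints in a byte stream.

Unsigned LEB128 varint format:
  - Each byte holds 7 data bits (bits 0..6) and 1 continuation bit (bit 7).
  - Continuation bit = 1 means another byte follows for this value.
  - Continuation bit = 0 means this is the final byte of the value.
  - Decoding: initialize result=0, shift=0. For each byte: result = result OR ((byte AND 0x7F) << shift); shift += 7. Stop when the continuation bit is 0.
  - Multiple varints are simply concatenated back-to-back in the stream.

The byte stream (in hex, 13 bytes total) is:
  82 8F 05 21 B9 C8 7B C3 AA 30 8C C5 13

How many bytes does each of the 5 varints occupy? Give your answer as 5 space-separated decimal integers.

Answer: 3 1 3 3 3

Derivation:
  byte[0]=0x82 cont=1 payload=0x02=2: acc |= 2<<0 -> acc=2 shift=7
  byte[1]=0x8F cont=1 payload=0x0F=15: acc |= 15<<7 -> acc=1922 shift=14
  byte[2]=0x05 cont=0 payload=0x05=5: acc |= 5<<14 -> acc=83842 shift=21 [end]
Varint 1: bytes[0:3] = 82 8F 05 -> value 83842 (3 byte(s))
  byte[3]=0x21 cont=0 payload=0x21=33: acc |= 33<<0 -> acc=33 shift=7 [end]
Varint 2: bytes[3:4] = 21 -> value 33 (1 byte(s))
  byte[4]=0xB9 cont=1 payload=0x39=57: acc |= 57<<0 -> acc=57 shift=7
  byte[5]=0xC8 cont=1 payload=0x48=72: acc |= 72<<7 -> acc=9273 shift=14
  byte[6]=0x7B cont=0 payload=0x7B=123: acc |= 123<<14 -> acc=2024505 shift=21 [end]
Varint 3: bytes[4:7] = B9 C8 7B -> value 2024505 (3 byte(s))
  byte[7]=0xC3 cont=1 payload=0x43=67: acc |= 67<<0 -> acc=67 shift=7
  byte[8]=0xAA cont=1 payload=0x2A=42: acc |= 42<<7 -> acc=5443 shift=14
  byte[9]=0x30 cont=0 payload=0x30=48: acc |= 48<<14 -> acc=791875 shift=21 [end]
Varint 4: bytes[7:10] = C3 AA 30 -> value 791875 (3 byte(s))
  byte[10]=0x8C cont=1 payload=0x0C=12: acc |= 12<<0 -> acc=12 shift=7
  byte[11]=0xC5 cont=1 payload=0x45=69: acc |= 69<<7 -> acc=8844 shift=14
  byte[12]=0x13 cont=0 payload=0x13=19: acc |= 19<<14 -> acc=320140 shift=21 [end]
Varint 5: bytes[10:13] = 8C C5 13 -> value 320140 (3 byte(s))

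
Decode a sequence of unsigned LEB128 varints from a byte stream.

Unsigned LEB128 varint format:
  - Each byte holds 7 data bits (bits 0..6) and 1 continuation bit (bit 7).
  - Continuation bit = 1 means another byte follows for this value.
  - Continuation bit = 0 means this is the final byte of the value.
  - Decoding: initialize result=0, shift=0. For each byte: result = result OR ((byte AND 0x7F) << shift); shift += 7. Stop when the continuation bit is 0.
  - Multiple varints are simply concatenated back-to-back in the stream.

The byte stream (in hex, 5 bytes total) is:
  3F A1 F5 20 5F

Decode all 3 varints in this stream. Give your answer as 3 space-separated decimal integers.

  byte[0]=0x3F cont=0 payload=0x3F=63: acc |= 63<<0 -> acc=63 shift=7 [end]
Varint 1: bytes[0:1] = 3F -> value 63 (1 byte(s))
  byte[1]=0xA1 cont=1 payload=0x21=33: acc |= 33<<0 -> acc=33 shift=7
  byte[2]=0xF5 cont=1 payload=0x75=117: acc |= 117<<7 -> acc=15009 shift=14
  byte[3]=0x20 cont=0 payload=0x20=32: acc |= 32<<14 -> acc=539297 shift=21 [end]
Varint 2: bytes[1:4] = A1 F5 20 -> value 539297 (3 byte(s))
  byte[4]=0x5F cont=0 payload=0x5F=95: acc |= 95<<0 -> acc=95 shift=7 [end]
Varint 3: bytes[4:5] = 5F -> value 95 (1 byte(s))

Answer: 63 539297 95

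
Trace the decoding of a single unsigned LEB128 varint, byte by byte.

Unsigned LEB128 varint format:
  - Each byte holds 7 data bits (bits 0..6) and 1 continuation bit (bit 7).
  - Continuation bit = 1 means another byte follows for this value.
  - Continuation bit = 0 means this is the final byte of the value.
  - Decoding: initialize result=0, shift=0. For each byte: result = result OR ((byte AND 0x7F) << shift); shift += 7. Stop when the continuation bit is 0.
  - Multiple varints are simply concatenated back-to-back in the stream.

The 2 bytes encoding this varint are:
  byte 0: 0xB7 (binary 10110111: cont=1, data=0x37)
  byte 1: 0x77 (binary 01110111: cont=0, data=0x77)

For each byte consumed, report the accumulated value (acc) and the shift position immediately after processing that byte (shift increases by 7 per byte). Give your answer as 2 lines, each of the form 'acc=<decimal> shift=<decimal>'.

byte 0=0xB7: payload=0x37=55, contrib = 55<<0 = 55; acc -> 55, shift -> 7
byte 1=0x77: payload=0x77=119, contrib = 119<<7 = 15232; acc -> 15287, shift -> 14

Answer: acc=55 shift=7
acc=15287 shift=14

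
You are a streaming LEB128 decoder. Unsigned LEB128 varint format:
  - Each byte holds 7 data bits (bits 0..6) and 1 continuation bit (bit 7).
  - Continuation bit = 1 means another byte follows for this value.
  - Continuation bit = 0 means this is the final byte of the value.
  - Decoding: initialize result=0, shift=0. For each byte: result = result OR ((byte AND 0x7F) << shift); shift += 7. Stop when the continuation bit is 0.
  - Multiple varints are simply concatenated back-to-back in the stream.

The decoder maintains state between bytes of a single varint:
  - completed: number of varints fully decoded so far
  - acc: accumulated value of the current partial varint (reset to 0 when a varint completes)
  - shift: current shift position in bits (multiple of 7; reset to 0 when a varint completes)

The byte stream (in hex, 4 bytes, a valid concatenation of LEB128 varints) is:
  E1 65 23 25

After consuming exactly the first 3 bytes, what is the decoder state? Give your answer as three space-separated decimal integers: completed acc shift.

Answer: 2 0 0

Derivation:
byte[0]=0xE1 cont=1 payload=0x61: acc |= 97<<0 -> completed=0 acc=97 shift=7
byte[1]=0x65 cont=0 payload=0x65: varint #1 complete (value=13025); reset -> completed=1 acc=0 shift=0
byte[2]=0x23 cont=0 payload=0x23: varint #2 complete (value=35); reset -> completed=2 acc=0 shift=0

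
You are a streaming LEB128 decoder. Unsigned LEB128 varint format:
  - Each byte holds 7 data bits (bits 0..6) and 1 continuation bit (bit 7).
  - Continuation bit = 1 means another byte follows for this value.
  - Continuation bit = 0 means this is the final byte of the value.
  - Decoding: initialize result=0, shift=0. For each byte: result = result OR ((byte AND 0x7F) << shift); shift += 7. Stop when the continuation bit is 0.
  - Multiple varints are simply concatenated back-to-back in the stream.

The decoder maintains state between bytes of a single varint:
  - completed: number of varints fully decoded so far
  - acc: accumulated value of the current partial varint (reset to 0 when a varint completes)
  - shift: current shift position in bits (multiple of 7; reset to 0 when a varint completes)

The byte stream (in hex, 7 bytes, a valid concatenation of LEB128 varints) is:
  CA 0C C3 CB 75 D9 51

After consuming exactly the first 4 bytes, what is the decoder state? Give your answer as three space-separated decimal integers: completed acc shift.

Answer: 1 9667 14

Derivation:
byte[0]=0xCA cont=1 payload=0x4A: acc |= 74<<0 -> completed=0 acc=74 shift=7
byte[1]=0x0C cont=0 payload=0x0C: varint #1 complete (value=1610); reset -> completed=1 acc=0 shift=0
byte[2]=0xC3 cont=1 payload=0x43: acc |= 67<<0 -> completed=1 acc=67 shift=7
byte[3]=0xCB cont=1 payload=0x4B: acc |= 75<<7 -> completed=1 acc=9667 shift=14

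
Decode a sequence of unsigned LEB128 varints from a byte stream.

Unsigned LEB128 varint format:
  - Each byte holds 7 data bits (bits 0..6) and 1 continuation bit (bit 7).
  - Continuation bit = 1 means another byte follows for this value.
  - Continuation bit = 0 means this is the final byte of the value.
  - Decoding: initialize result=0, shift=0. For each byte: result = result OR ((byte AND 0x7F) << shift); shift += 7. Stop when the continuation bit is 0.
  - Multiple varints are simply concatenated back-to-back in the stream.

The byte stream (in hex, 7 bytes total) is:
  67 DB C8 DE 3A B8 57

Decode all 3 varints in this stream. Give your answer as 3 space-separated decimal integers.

Answer: 103 123184219 11192

Derivation:
  byte[0]=0x67 cont=0 payload=0x67=103: acc |= 103<<0 -> acc=103 shift=7 [end]
Varint 1: bytes[0:1] = 67 -> value 103 (1 byte(s))
  byte[1]=0xDB cont=1 payload=0x5B=91: acc |= 91<<0 -> acc=91 shift=7
  byte[2]=0xC8 cont=1 payload=0x48=72: acc |= 72<<7 -> acc=9307 shift=14
  byte[3]=0xDE cont=1 payload=0x5E=94: acc |= 94<<14 -> acc=1549403 shift=21
  byte[4]=0x3A cont=0 payload=0x3A=58: acc |= 58<<21 -> acc=123184219 shift=28 [end]
Varint 2: bytes[1:5] = DB C8 DE 3A -> value 123184219 (4 byte(s))
  byte[5]=0xB8 cont=1 payload=0x38=56: acc |= 56<<0 -> acc=56 shift=7
  byte[6]=0x57 cont=0 payload=0x57=87: acc |= 87<<7 -> acc=11192 shift=14 [end]
Varint 3: bytes[5:7] = B8 57 -> value 11192 (2 byte(s))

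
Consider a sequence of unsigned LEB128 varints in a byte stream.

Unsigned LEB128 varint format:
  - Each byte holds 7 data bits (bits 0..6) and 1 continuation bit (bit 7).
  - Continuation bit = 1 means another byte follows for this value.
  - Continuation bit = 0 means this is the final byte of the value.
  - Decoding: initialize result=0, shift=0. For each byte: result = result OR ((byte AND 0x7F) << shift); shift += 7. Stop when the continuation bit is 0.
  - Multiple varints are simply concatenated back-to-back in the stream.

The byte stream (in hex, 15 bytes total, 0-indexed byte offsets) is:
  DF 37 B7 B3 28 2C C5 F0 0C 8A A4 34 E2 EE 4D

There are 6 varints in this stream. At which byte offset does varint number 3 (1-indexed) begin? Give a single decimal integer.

  byte[0]=0xDF cont=1 payload=0x5F=95: acc |= 95<<0 -> acc=95 shift=7
  byte[1]=0x37 cont=0 payload=0x37=55: acc |= 55<<7 -> acc=7135 shift=14 [end]
Varint 1: bytes[0:2] = DF 37 -> value 7135 (2 byte(s))
  byte[2]=0xB7 cont=1 payload=0x37=55: acc |= 55<<0 -> acc=55 shift=7
  byte[3]=0xB3 cont=1 payload=0x33=51: acc |= 51<<7 -> acc=6583 shift=14
  byte[4]=0x28 cont=0 payload=0x28=40: acc |= 40<<14 -> acc=661943 shift=21 [end]
Varint 2: bytes[2:5] = B7 B3 28 -> value 661943 (3 byte(s))
  byte[5]=0x2C cont=0 payload=0x2C=44: acc |= 44<<0 -> acc=44 shift=7 [end]
Varint 3: bytes[5:6] = 2C -> value 44 (1 byte(s))
  byte[6]=0xC5 cont=1 payload=0x45=69: acc |= 69<<0 -> acc=69 shift=7
  byte[7]=0xF0 cont=1 payload=0x70=112: acc |= 112<<7 -> acc=14405 shift=14
  byte[8]=0x0C cont=0 payload=0x0C=12: acc |= 12<<14 -> acc=211013 shift=21 [end]
Varint 4: bytes[6:9] = C5 F0 0C -> value 211013 (3 byte(s))
  byte[9]=0x8A cont=1 payload=0x0A=10: acc |= 10<<0 -> acc=10 shift=7
  byte[10]=0xA4 cont=1 payload=0x24=36: acc |= 36<<7 -> acc=4618 shift=14
  byte[11]=0x34 cont=0 payload=0x34=52: acc |= 52<<14 -> acc=856586 shift=21 [end]
Varint 5: bytes[9:12] = 8A A4 34 -> value 856586 (3 byte(s))
  byte[12]=0xE2 cont=1 payload=0x62=98: acc |= 98<<0 -> acc=98 shift=7
  byte[13]=0xEE cont=1 payload=0x6E=110: acc |= 110<<7 -> acc=14178 shift=14
  byte[14]=0x4D cont=0 payload=0x4D=77: acc |= 77<<14 -> acc=1275746 shift=21 [end]
Varint 6: bytes[12:15] = E2 EE 4D -> value 1275746 (3 byte(s))

Answer: 5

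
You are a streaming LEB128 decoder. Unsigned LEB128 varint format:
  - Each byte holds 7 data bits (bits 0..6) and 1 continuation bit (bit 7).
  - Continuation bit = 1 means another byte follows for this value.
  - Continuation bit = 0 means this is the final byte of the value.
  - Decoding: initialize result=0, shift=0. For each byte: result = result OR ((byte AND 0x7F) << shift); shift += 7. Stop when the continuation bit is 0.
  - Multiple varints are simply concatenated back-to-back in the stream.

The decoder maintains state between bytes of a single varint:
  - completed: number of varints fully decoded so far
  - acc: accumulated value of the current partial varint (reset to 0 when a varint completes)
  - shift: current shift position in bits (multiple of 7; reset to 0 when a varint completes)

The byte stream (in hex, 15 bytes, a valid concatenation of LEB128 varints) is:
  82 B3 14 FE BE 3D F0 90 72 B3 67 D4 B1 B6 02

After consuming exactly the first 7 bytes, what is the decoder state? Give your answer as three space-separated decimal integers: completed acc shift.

Answer: 2 112 7

Derivation:
byte[0]=0x82 cont=1 payload=0x02: acc |= 2<<0 -> completed=0 acc=2 shift=7
byte[1]=0xB3 cont=1 payload=0x33: acc |= 51<<7 -> completed=0 acc=6530 shift=14
byte[2]=0x14 cont=0 payload=0x14: varint #1 complete (value=334210); reset -> completed=1 acc=0 shift=0
byte[3]=0xFE cont=1 payload=0x7E: acc |= 126<<0 -> completed=1 acc=126 shift=7
byte[4]=0xBE cont=1 payload=0x3E: acc |= 62<<7 -> completed=1 acc=8062 shift=14
byte[5]=0x3D cont=0 payload=0x3D: varint #2 complete (value=1007486); reset -> completed=2 acc=0 shift=0
byte[6]=0xF0 cont=1 payload=0x70: acc |= 112<<0 -> completed=2 acc=112 shift=7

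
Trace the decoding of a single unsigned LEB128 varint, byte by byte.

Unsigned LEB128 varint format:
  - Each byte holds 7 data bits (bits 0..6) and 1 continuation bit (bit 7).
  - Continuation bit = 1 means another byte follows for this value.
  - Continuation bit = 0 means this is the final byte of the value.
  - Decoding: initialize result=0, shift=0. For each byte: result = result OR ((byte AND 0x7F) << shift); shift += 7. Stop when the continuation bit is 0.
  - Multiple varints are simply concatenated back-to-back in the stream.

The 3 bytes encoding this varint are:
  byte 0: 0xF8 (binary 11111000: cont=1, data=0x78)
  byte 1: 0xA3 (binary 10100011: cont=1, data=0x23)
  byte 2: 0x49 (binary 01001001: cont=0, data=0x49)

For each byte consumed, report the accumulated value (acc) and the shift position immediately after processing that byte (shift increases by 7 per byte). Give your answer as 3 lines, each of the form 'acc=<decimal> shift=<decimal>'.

Answer: acc=120 shift=7
acc=4600 shift=14
acc=1200632 shift=21

Derivation:
byte 0=0xF8: payload=0x78=120, contrib = 120<<0 = 120; acc -> 120, shift -> 7
byte 1=0xA3: payload=0x23=35, contrib = 35<<7 = 4480; acc -> 4600, shift -> 14
byte 2=0x49: payload=0x49=73, contrib = 73<<14 = 1196032; acc -> 1200632, shift -> 21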